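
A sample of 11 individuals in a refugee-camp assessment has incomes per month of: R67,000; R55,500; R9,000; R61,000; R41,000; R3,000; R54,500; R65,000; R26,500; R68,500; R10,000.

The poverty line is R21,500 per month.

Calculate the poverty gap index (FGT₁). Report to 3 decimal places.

Incomes under z: R3,000, R9,000, R10,000 (q = 3 of N = 11).
Normalized shortfalls: (21500−3000)/21500 = 0.8605; (21500−9000)/21500 = 0.5814; (21500−10000)/21500 = 0.5349.
Sum of shortfalls = 1.976744; P₁ averages over all N: 1.976744 / 11 = 0.180.

0.180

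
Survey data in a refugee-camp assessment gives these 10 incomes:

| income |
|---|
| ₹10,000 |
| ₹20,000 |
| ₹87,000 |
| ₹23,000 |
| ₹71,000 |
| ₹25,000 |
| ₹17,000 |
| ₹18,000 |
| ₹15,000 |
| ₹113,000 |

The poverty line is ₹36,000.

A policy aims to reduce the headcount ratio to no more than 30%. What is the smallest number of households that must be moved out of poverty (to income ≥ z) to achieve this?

Currently q = 7 of N = 10 are below the line (H = 0.700).
A headcount ratio of at most 30% allows at most ⌊0.30 × 10⌋ = 3 poor households.
So at least 7 − 3 = 4 must be lifted.

4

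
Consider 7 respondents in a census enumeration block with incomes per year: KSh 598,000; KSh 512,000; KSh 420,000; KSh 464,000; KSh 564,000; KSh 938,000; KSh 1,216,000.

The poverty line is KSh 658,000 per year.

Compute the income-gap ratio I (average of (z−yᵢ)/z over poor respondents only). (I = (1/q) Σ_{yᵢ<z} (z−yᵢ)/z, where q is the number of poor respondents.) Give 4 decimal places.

Poor units: KSh 420,000, KSh 464,000, KSh 512,000, KSh 564,000, KSh 598,000 (q = 5 of N = 7).
Shortfall ratios (z−y)/z: 0.3617, 0.2948, 0.2219, 0.1429, 0.0912; sum = 1.112462.
The income-gap ratio divides by q (the poor only): 1.112462 / 5 = 0.2225.

0.2225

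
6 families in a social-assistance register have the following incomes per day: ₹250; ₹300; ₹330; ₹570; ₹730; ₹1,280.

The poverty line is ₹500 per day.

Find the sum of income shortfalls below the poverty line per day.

₹620

Incomes under z: ₹250, ₹300, ₹330 (q = 3 of N = 6).
Individual gaps: 500−250 = 250; 500−300 = 200; 500−330 = 170.
Aggregate gap = ₹620.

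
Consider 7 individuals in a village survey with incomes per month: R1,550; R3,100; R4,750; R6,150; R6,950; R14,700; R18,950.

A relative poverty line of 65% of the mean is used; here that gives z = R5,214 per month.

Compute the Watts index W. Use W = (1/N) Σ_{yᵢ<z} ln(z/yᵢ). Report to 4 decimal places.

Below z: R1,550, R3,100, R4,750 (q = 3 of N = 7).
Log shortfalls: ln(5214/1550) = 1.2131; ln(5214/3100) = 0.5199; ln(5214/4750) = 0.0932.
W = 1.826240 / 7 = 0.2609.

0.2609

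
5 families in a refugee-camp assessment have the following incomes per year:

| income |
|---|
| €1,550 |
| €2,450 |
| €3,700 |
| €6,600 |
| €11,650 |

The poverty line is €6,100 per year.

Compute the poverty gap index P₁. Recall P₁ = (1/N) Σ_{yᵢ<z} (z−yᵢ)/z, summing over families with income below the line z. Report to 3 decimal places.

Incomes under z: €1,550, €2,450, €3,700 (q = 3 of N = 5).
Shortfall ratios: (6100−1550)/6100 = 0.7459; (6100−2450)/6100 = 0.5984; (6100−3700)/6100 = 0.3934.
Sum of shortfalls = 1.737705; P₁ averages over all N: 1.737705 / 5 = 0.348.

0.348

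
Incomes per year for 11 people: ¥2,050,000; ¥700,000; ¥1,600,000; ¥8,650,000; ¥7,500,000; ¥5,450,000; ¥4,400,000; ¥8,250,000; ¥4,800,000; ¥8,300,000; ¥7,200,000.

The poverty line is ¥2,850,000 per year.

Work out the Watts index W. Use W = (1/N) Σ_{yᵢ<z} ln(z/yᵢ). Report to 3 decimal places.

0.210

Poor units: ¥700,000, ¥1,600,000, ¥2,050,000 (q = 3 of N = 11).
ln(z/y) terms: ln(2850000/700000) = 1.4040; ln(2850000/1600000) = 0.5773; ln(2850000/2050000) = 0.3295.
W = 2.310789 / 11 = 0.210.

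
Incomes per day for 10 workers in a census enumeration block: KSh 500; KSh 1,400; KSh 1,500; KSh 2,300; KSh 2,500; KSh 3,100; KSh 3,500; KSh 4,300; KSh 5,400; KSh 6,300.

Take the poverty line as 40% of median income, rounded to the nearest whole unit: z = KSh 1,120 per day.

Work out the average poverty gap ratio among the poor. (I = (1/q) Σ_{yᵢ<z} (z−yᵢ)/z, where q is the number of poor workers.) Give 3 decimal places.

Below z: KSh 500 (q = 1 of N = 10).
Relative gaps: 0.5536; sum = 0.553571.
The income-gap ratio divides by q (the poor only): 0.553571 / 1 = 0.554.

0.554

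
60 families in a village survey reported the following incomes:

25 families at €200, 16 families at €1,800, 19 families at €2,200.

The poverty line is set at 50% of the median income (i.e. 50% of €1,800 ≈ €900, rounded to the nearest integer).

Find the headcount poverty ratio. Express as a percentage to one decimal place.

41.7%

25 of the 60 families have income below €900.
H = 25/60 = 41.7%.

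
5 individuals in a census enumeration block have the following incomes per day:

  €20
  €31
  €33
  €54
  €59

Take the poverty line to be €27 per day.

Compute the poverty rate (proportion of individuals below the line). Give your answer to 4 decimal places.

1 of the 5 individuals have income below €27.
H = 1/5 = 0.2000.

0.2000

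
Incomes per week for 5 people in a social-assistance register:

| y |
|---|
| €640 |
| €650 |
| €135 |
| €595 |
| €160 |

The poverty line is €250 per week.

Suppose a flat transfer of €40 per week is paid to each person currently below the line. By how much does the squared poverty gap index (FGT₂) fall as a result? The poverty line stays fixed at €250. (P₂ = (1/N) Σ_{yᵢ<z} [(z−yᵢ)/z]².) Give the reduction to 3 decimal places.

Before: below the line — €135, €160; squared poverty gap index (FGT₂) = 0.06824.
After the €40 transfer: below the line — €175, €200; squared poverty gap index (FGT₂) = 0.02600.
Reduction = 0.06824 − 0.02600 = 0.042.

0.042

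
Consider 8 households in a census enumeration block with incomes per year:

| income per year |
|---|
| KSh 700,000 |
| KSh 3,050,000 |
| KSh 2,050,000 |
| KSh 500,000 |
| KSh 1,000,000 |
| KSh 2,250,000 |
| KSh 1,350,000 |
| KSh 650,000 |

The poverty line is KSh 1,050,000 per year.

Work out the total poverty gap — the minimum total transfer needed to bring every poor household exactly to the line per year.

KSh 1,350,000

Poor units: KSh 500,000, KSh 650,000, KSh 700,000, KSh 1,000,000 (q = 4 of N = 8).
Individual gaps: 1050000−500000 = 550000; 1050000−650000 = 400000; 1050000−700000 = 350000; 1050000−1000000 = 50000.
Aggregate gap = KSh 1,350,000.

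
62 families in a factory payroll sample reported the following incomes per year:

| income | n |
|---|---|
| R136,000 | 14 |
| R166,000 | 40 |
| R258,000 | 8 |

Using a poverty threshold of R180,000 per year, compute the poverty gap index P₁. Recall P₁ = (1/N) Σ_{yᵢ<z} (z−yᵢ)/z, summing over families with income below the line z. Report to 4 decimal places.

Incomes under z: 14×R136,000, 40×R166,000 (q = 54 of N = 62).
Normalized shortfalls: (180000−136000)/180000 = 0.2444 (×14); (180000−166000)/180000 = 0.0778 (×40).
Sum of shortfalls = 6.533333; P₁ averages over all N: 6.533333 / 62 = 0.1054.

0.1054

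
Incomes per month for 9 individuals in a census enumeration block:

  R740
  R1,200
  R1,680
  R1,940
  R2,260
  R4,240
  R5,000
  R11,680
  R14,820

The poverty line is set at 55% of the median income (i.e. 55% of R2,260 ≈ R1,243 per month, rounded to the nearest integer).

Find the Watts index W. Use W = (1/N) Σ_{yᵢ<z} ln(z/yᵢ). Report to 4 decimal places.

0.0615

Incomes under z: R740, R1,200 (q = 2 of N = 9).
Log shortfalls: ln(1243/740) = 0.5186; ln(1243/1200) = 0.0352.
W = 0.553839 / 9 = 0.0615.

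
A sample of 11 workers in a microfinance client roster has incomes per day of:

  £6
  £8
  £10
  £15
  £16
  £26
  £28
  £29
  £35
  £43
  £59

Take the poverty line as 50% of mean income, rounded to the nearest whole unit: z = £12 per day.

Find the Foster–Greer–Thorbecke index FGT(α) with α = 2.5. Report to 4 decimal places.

Poor units: £6, £8, £10 (q = 3 of N = 11).
Relative gaps: (12−6)/12 = 0.5000; (12−8)/12 = 0.3333; (12−10)/12 = 0.1667.
Raised to α = 2.5: 0.17678; 0.06415; 0.01134.
Sum = 0.252267; FGT(2.5) = 0.252267 / 11 = 0.0229.

0.0229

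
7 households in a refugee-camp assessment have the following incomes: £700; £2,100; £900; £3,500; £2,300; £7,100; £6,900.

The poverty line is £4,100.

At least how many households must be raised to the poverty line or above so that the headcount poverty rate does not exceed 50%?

5 of the 7 households are poor, so H = 5/7 = 0.714.
A headcount ratio of at most 50% allows at most ⌊0.50 × 7⌋ = 3 poor households.
So at least 5 − 3 = 2 must be lifted.

2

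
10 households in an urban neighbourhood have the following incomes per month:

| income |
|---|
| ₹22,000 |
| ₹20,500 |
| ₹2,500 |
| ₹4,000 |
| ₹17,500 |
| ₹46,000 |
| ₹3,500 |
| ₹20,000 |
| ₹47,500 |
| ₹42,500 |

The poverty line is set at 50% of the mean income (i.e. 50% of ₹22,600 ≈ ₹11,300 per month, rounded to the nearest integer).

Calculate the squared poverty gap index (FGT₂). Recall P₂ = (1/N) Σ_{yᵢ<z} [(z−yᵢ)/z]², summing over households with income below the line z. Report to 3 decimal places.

Below z: ₹2,500, ₹3,500, ₹4,000 (q = 3 of N = 10).
Gap ratios (z−y)/z: (11300−2500)/11300 = 0.7788; (11300−3500)/11300 = 0.6903; (11300−4000)/11300 = 0.6460.
Squared: 0.6065; 0.4765; 0.4173.
Sum = 1.500274; P₂ = 1.500274 / 10 = 0.150.

0.150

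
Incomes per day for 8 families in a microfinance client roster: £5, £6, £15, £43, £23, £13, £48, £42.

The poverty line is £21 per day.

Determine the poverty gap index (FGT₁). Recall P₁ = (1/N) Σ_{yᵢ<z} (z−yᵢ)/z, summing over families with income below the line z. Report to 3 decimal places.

0.268

Incomes under z: £5, £6, £13, £15 (q = 4 of N = 8).
Shortfall ratios: (21−5)/21 = 0.7619; (21−6)/21 = 0.7143; (21−13)/21 = 0.3810; (21−15)/21 = 0.2857.
Sum of shortfalls = 2.142857; P₁ averages over all N: 2.142857 / 8 = 0.268.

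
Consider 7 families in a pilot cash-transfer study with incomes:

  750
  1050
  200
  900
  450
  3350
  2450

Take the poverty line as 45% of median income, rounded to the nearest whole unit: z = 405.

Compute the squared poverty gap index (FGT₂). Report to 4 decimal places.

Below z: 200 (q = 1 of N = 7).
Gap ratios (z−y)/z: (405−200)/405 = 0.5062.
Squared: 0.2562.
Sum = 0.256211; P₂ = 0.256211 / 7 = 0.0366.

0.0366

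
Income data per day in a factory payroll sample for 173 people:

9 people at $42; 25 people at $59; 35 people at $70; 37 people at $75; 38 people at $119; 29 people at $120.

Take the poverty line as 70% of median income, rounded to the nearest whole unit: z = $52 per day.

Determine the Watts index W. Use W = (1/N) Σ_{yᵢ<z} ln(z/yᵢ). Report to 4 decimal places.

Below z: 9×$42 (q = 9 of N = 173).
ln(z/y) terms: ln(52/42) = 0.2136 (×9).
W = 1.922167 / 173 = 0.0111.

0.0111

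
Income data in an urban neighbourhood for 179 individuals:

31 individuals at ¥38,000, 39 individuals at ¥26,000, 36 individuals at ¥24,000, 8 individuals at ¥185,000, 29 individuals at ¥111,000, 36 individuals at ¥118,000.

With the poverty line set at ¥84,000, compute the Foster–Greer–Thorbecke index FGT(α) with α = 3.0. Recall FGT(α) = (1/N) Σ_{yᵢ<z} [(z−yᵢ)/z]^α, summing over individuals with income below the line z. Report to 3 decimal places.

0.173

Below the line: 36×¥24,000, 39×¥26,000, 31×¥38,000 (q = 106 of N = 179).
Normalized shortfalls: (84000−24000)/84000 = 0.7143 (×36); (84000−26000)/84000 = 0.6905 (×39); (84000−38000)/84000 = 0.5476 (×31).
Raised to α = 3.0: 0.36443 (×36); 0.32919 (×39); 0.16422 (×31).
Sum = 31.048861; FGT(3.0) = 31.048861 / 179 = 0.173.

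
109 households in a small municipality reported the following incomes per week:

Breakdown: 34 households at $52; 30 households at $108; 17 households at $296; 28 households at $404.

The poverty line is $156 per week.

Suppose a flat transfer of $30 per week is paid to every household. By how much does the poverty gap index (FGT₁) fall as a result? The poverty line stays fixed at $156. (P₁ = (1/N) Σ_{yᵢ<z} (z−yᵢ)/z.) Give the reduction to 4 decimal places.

0.1129

Before: below the line — 34×$52, 30×$108; poverty gap index (FGT₁) = 0.292637.
After the $30 transfer: below the line — 34×$82, 30×$138; poverty gap index (FGT₁) = 0.179722.
Reduction = 0.292637 − 0.179722 = 0.1129.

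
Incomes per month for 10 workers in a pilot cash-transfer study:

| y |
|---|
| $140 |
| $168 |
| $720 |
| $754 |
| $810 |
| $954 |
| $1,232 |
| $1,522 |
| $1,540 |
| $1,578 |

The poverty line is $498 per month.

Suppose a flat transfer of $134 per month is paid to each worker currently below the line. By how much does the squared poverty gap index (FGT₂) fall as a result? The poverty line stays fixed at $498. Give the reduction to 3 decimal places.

Before: below the line — $140, $168; squared poverty gap index (FGT₂) = 0.09559.
After the $134 transfer: below the line — $274, $302; squared poverty gap index (FGT₂) = 0.03572.
Reduction = 0.09559 − 0.03572 = 0.060.

0.060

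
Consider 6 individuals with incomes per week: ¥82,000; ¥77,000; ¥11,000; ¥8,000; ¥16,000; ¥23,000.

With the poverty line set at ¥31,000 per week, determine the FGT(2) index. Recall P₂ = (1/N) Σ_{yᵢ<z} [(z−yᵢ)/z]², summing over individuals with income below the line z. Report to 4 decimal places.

0.2112

Below z: ¥8,000, ¥11,000, ¥16,000, ¥23,000 (q = 4 of N = 6).
Relative gaps: (31000−8000)/31000 = 0.7419; (31000−11000)/31000 = 0.6452; (31000−16000)/31000 = 0.4839; (31000−23000)/31000 = 0.2581.
Squared: 0.5505; 0.4162; 0.2341; 0.0666.
Sum = 1.267430; P₂ = 1.267430 / 6 = 0.2112.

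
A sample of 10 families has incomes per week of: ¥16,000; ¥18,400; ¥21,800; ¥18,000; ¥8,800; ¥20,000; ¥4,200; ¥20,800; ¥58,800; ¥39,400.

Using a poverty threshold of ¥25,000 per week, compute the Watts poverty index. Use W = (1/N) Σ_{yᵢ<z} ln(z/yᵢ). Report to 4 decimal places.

Poor units: ¥4,200, ¥8,800, ¥16,000, ¥18,000, ¥18,400, ¥20,000, ¥20,800, ¥21,800 (q = 8 of N = 10).
Log gaps: ln(25000/4200) = 1.7838; ln(25000/8800) = 1.0441; ln(25000/16000) = 0.4463; ln(25000/18000) = 0.3285; ln(25000/18400) = 0.3065; ln(25000/20000) = 0.2231; ln(25000/20800) = 0.1839; ln(25000/21800) = 0.1370.
W = 4.453264 / 10 = 0.4453.

0.4453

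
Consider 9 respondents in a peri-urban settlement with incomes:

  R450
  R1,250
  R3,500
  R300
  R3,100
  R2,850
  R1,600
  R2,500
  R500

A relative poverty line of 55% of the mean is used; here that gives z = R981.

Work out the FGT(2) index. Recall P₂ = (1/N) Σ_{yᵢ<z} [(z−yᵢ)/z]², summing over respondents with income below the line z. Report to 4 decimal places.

0.1128

Below the line: R300, R450, R500 (q = 3 of N = 9).
Relative gaps: (981−300)/981 = 0.6942; (981−450)/981 = 0.5413; (981−500)/981 = 0.4903.
Squared: 0.4819; 0.2930; 0.2404.
Sum = 1.015298; P₂ = 1.015298 / 9 = 0.1128.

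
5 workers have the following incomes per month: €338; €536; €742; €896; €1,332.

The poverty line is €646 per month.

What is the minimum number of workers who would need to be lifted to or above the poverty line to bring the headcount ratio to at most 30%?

1

2 of the 5 workers are poor, so H = 2/5 = 0.400.
A headcount ratio of at most 30% allows at most ⌊0.30 × 5⌋ = 1 poor workers.
So at least 2 − 1 = 1 must be lifted.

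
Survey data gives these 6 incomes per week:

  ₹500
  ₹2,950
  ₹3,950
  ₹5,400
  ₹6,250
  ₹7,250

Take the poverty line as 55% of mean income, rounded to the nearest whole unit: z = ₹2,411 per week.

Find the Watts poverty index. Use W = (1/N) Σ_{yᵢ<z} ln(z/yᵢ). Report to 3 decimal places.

0.262

Incomes under z: ₹500 (q = 1 of N = 6).
Log gaps: ln(2411/500) = 1.5732.
W = 1.573189 / 6 = 0.262.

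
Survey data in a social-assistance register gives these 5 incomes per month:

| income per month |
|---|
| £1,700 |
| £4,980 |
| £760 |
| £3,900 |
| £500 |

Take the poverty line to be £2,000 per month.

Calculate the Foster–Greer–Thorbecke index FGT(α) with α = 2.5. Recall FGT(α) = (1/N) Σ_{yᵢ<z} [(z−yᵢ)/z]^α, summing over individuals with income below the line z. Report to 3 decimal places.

0.160

Below the line: £500, £760, £1,700 (q = 3 of N = 5).
Relative gaps: (2000−500)/2000 = 0.7500; (2000−760)/2000 = 0.6200; (2000−1700)/2000 = 0.1500.
Raised to α = 2.5: 0.48714; 0.30268; 0.00871.
Sum = 0.798530; FGT(2.5) = 0.798530 / 5 = 0.160.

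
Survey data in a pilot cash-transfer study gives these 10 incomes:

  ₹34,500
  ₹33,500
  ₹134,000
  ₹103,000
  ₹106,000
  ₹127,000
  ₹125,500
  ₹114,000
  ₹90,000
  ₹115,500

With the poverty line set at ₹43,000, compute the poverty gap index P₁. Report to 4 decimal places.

Incomes under z: ₹33,500, ₹34,500 (q = 2 of N = 10).
Normalized shortfalls: (43000−33500)/43000 = 0.2209; (43000−34500)/43000 = 0.1977.
Σ = 0.418605. Dividing by the full population N = 10 gives P₁ = 0.0419.

0.0419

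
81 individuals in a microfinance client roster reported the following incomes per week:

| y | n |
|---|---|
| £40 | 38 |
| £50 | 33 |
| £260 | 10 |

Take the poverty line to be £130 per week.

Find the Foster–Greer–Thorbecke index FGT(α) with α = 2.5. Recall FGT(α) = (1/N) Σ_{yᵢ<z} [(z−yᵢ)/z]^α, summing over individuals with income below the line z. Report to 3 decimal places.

Below z: 38×£40, 33×£50 (q = 71 of N = 81).
Relative gaps: (130−40)/130 = 0.6923 (×38); (130−50)/130 = 0.6154 (×33).
Raised to α = 2.5: 0.39879 (×38); 0.29708 (×33).
Sum = 24.957633; FGT(2.5) = 24.957633 / 81 = 0.308.

0.308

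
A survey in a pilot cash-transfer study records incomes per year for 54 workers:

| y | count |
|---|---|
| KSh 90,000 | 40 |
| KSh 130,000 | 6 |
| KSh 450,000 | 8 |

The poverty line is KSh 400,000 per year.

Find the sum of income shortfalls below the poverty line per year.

KSh 14,020,000

Poor units: 40×KSh 90,000, 6×KSh 130,000 (q = 46 of N = 54).
Individual gaps: 40×(400000−90000) = 12400000; 6×(400000−130000) = 1620000.
Aggregate gap = KSh 14,020,000.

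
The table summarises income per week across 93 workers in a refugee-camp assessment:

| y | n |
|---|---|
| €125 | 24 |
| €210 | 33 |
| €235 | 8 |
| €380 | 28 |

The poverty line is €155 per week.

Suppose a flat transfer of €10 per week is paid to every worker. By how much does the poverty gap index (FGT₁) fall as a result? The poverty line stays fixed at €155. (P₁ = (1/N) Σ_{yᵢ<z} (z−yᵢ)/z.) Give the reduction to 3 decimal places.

Before: below the line — 24×€125; poverty gap index (FGT₁) = 0.04995.
After the €10 transfer: below the line — 24×€135; poverty gap index (FGT₁) = 0.03330.
Reduction = 0.04995 − 0.03330 = 0.017.

0.017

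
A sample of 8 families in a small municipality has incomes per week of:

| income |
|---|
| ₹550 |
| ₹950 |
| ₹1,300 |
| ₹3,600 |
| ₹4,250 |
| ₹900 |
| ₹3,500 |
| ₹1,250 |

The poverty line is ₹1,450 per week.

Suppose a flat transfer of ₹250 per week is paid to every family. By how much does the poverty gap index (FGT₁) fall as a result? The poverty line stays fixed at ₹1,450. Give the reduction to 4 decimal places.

0.0948

Before: below the line — ₹550, ₹900, ₹950, ₹1,250, ₹1,300; poverty gap index (FGT₁) = 0.198276.
After the ₹250 transfer: below the line — ₹800, ₹1,150, ₹1,200; poverty gap index (FGT₁) = 0.103448.
Reduction = 0.198276 − 0.103448 = 0.0948.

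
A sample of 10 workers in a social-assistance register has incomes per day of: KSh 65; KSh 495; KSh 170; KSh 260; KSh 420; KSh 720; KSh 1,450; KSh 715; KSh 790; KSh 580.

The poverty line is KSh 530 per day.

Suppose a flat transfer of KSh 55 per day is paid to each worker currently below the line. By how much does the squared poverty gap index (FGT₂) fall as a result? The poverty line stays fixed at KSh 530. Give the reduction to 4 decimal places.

0.0433

Before: below the line — KSh 65, KSh 170, KSh 260, KSh 420, KSh 495; squared poverty gap index (FGT₂) = 0.153809.
After the KSh 55 transfer: below the line — KSh 120, KSh 225, KSh 315, KSh 475; squared poverty gap index (FGT₂) = 0.110493.
Reduction = 0.153809 − 0.110493 = 0.0433.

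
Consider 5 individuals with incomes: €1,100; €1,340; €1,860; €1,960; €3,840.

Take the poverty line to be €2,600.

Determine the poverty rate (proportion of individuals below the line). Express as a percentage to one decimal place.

4 of the 5 individuals have income below €2,600.
H = 4/5 = 80.0%.

80.0%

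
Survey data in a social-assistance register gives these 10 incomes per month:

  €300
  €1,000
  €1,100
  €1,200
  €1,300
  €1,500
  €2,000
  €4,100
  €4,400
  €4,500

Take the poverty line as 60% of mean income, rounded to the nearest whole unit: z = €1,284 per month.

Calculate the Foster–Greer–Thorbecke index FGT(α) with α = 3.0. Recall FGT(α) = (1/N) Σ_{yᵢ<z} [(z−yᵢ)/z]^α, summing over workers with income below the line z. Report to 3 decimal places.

Incomes under z: €300, €1,000, €1,100, €1,200 (q = 4 of N = 10).
Normalized shortfalls: (1284−300)/1284 = 0.7664; (1284−1000)/1284 = 0.2212; (1284−1100)/1284 = 0.1433; (1284−1200)/1284 = 0.0654.
Raised to α = 3.0: 0.45008; 0.01082; 0.00294; 0.00028.
Sum = 0.464124; FGT(3.0) = 0.464124 / 10 = 0.046.

0.046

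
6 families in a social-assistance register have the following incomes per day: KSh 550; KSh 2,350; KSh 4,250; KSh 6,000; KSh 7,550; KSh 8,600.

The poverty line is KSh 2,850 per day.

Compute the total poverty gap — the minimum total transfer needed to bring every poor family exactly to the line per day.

Below the line: KSh 550, KSh 2,350 (q = 2 of N = 6).
Individual gaps: 2850−550 = 2300; 2850−2350 = 500.
Aggregate gap = KSh 2,800.

KSh 2,800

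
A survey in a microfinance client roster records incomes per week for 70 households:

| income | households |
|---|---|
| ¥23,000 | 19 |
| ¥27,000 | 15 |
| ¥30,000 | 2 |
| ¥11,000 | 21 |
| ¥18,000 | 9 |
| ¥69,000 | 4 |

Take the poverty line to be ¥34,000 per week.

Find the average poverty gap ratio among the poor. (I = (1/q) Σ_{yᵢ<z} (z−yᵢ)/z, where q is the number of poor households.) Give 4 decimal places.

Below the line: 21×¥11,000, 9×¥18,000, 19×¥23,000, 15×¥27,000, 2×¥30,000 (q = 66 of N = 70).
Relative gaps: 0.6765 (×21), 0.4706 (×9), 0.3235 (×19), 0.2059 (×15), 0.1176 (×2); sum = 27.911765.
The income-gap ratio divides by q (the poor only): 27.911765 / 66 = 0.4229.

0.4229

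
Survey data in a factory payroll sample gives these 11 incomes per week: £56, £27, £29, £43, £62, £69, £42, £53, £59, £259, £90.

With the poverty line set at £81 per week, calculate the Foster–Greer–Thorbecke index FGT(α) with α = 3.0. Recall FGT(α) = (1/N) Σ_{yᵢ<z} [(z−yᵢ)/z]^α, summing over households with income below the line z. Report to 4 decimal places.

Below z: £27, £29, £42, £43, £53, £56, £59, £62, £69 (q = 9 of N = 11).
Shortfall ratios: (81−27)/81 = 0.6667; (81−29)/81 = 0.6420; (81−42)/81 = 0.4815; (81−43)/81 = 0.4691; (81−53)/81 = 0.3457; (81−56)/81 = 0.3086; (81−59)/81 = 0.2716; (81−62)/81 = 0.2346; (81−69)/81 = 0.1481.
Raised to α = 3.0: 0.29630; 0.26458; 0.11162; 0.10325; 0.04131; 0.02940; 0.02004; 0.01291; 0.00325.
Sum = 0.882647; FGT(3.0) = 0.882647 / 11 = 0.0802.

0.0802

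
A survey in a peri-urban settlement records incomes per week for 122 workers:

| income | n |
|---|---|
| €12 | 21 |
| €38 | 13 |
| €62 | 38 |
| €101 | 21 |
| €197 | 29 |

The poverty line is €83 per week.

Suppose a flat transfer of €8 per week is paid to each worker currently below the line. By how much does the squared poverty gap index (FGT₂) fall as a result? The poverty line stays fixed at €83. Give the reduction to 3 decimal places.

0.049

Before: below the line — 21×€12, 13×€38, 38×€62; squared poverty gap index (FGT₂) = 0.17722.
After the €8 transfer: below the line — 21×€20, 13×€46, 38×€70; squared poverty gap index (FGT₂) = 0.12799.
Reduction = 0.17722 − 0.12799 = 0.049.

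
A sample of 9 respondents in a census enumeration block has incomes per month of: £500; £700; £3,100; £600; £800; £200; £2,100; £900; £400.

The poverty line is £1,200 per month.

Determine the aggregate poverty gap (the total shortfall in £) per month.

Poor units: £200, £400, £500, £600, £700, £800, £900 (q = 7 of N = 9).
Individual gaps: 1200−200 = 1000; 1200−400 = 800; 1200−500 = 700; 1200−600 = 600; 1200−700 = 500; 1200−800 = 400; 1200−900 = 300.
Aggregate gap = £4,300.

£4,300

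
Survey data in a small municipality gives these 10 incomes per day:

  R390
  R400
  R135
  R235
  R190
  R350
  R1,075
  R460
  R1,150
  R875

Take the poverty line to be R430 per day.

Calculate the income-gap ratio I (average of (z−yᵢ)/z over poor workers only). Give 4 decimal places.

0.3411

Below the line: R135, R190, R235, R350, R390, R400 (q = 6 of N = 10).
Relative gaps: 0.6860, 0.5581, 0.4535, 0.1860, 0.0930, 0.0698; sum = 2.046512.
I averages over the q = 6 poor units only: 2.046512 / 6 = 0.3411.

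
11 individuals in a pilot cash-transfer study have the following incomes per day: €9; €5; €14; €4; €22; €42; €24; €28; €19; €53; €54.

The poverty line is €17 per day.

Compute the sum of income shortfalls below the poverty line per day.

Below the line: €4, €5, €9, €14 (q = 4 of N = 11).
Individual gaps: 17−4 = 13; 17−5 = 12; 17−9 = 8; 17−14 = 3.
Aggregate gap = €36.

€36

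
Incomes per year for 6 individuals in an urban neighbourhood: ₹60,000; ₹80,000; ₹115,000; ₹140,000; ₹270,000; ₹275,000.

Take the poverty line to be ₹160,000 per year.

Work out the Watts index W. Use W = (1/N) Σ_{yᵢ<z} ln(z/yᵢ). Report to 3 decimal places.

Incomes under z: ₹60,000, ₹80,000, ₹115,000, ₹140,000 (q = 4 of N = 6).
Log shortfalls: ln(160000/60000) = 0.9808; ln(160000/80000) = 0.6931; ln(160000/115000) = 0.3302; ln(160000/140000) = 0.1335.
W = 2.137750 / 6 = 0.356.

0.356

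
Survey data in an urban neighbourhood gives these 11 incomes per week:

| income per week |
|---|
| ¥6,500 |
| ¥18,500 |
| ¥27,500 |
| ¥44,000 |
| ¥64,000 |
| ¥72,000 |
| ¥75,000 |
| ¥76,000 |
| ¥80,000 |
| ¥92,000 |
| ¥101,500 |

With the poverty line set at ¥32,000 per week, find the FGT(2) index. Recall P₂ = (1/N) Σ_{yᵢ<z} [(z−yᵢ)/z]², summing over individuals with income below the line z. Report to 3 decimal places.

Below the line: ¥6,500, ¥18,500, ¥27,500 (q = 3 of N = 11).
Gap ratios (z−y)/z: (32000−6500)/32000 = 0.7969; (32000−18500)/32000 = 0.4219; (32000−27500)/32000 = 0.1406.
Squared: 0.6350; 0.1780; 0.0198.
Sum = 0.832764; P₂ = 0.832764 / 11 = 0.076.

0.076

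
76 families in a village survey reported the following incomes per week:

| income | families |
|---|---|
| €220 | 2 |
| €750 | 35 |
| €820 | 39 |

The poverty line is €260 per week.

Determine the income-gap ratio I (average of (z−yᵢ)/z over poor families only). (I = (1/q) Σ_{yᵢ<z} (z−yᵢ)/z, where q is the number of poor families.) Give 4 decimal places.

Below the line: 2×€220 (q = 2 of N = 76).
Relative gaps: 0.1538 (×2); sum = 0.307692.
The income-gap ratio divides by q (the poor only): 0.307692 / 2 = 0.1538.

0.1538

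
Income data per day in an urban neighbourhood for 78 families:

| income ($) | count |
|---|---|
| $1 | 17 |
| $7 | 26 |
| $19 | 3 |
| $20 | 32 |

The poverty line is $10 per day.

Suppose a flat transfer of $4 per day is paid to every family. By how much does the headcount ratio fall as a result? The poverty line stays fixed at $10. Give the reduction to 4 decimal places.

0.3333

Before: below the line — 17×$1, 26×$7; headcount ratio = 0.551282.
After the $4 transfer: below the line — 17×$5; headcount ratio = 0.217949.
Reduction = 0.551282 − 0.217949 = 0.3333.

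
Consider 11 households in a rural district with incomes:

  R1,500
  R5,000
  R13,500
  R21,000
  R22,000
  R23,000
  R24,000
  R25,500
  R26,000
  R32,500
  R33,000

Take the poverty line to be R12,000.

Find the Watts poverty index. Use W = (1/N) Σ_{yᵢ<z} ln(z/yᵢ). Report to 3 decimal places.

0.269

Incomes under z: R1,500, R5,000 (q = 2 of N = 11).
ln(z/y) terms: ln(12000/1500) = 2.0794; ln(12000/5000) = 0.8755.
W = 2.954910 / 11 = 0.269.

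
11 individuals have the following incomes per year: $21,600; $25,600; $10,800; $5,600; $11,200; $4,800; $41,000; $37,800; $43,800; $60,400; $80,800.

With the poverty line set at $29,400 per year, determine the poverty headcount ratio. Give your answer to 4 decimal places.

0.5455

6 of the 11 individuals have income below $29,400.
H = 6/11 = 0.5455.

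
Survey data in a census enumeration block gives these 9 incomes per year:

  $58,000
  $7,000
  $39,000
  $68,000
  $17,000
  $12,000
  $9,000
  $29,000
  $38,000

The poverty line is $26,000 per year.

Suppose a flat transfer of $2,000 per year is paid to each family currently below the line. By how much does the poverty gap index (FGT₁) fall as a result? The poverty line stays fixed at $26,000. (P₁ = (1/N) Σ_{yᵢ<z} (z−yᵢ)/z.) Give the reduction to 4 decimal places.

Before: below the line — $7,000, $9,000, $12,000, $17,000; poverty gap index (FGT₁) = 0.252137.
After the $2,000 transfer: below the line — $9,000, $11,000, $14,000, $19,000; poverty gap index (FGT₁) = 0.217949.
Reduction = 0.252137 − 0.217949 = 0.0342.

0.0342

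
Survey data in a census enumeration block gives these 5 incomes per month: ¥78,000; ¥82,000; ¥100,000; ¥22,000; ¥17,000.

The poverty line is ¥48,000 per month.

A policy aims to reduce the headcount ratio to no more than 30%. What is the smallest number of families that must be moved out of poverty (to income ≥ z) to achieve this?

Currently q = 2 of N = 5 are below the line (H = 0.400).
A headcount ratio of at most 30% allows at most ⌊0.30 × 5⌋ = 1 poor families.
So at least 2 − 1 = 1 must be lifted.

1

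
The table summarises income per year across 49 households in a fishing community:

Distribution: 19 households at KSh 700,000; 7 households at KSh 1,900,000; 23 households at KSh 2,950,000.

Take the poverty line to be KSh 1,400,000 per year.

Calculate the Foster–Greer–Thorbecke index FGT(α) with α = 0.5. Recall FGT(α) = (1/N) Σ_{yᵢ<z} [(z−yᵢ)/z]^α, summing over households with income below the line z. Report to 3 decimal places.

Below z: 19×KSh 700,000 (q = 19 of N = 49).
Gap ratios (z−y)/z: (1400000−700000)/1400000 = 0.5000 (×19).
Raised to α = 0.5: 0.70711 (×19).
Sum = 13.435029; FGT(0.5) = 13.435029 / 49 = 0.274.

0.274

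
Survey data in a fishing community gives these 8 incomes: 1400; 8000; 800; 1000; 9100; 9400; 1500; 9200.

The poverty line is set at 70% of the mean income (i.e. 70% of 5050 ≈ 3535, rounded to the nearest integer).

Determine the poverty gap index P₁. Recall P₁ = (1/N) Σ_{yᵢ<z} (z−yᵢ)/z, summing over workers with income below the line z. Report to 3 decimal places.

0.334

Below the line: 800, 1000, 1400, 1500 (q = 4 of N = 8).
Shortfall ratios: (3535−800)/3535 = 0.7737; (3535−1000)/3535 = 0.7171; (3535−1400)/3535 = 0.6040; (3535−1500)/3535 = 0.5757.
Σ = 2.670438. Dividing by the full population N = 8 gives P₁ = 0.334.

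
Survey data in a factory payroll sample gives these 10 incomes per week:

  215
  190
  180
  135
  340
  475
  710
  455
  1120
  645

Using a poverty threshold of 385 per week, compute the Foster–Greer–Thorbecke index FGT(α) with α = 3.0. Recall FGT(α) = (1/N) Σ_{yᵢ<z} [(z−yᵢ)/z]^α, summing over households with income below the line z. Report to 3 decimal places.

0.064

Below the line: 135, 180, 190, 215, 340 (q = 5 of N = 10).
Normalized shortfalls: (385−135)/385 = 0.6494; (385−180)/385 = 0.5325; (385−190)/385 = 0.5065; (385−215)/385 = 0.4416; (385−340)/385 = 0.1169.
Raised to α = 3.0: 0.27380; 0.15097; 0.12993; 0.08609; 0.00160.
Sum = 0.642392; FGT(3.0) = 0.642392 / 10 = 0.064.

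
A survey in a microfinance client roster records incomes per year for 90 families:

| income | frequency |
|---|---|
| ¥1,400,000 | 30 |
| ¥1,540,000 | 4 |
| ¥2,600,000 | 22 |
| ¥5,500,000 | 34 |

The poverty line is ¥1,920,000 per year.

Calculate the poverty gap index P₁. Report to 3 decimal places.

Incomes under z: 30×¥1,400,000, 4×¥1,540,000 (q = 34 of N = 90).
Relative gaps: (1920000−1400000)/1920000 = 0.2708 (×30); (1920000−1540000)/1920000 = 0.1979 (×4).
Sum of shortfalls = 8.916667; P₁ averages over all N: 8.916667 / 90 = 0.099.

0.099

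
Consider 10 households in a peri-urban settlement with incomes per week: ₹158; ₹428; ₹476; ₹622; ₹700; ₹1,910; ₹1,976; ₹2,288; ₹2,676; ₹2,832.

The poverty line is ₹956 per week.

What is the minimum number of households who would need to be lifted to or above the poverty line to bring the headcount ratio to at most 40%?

1

Currently q = 5 of N = 10 are below the line (H = 0.500).
A headcount ratio of at most 40% allows at most ⌊0.40 × 10⌋ = 4 poor households.
So at least 5 − 4 = 1 must be lifted.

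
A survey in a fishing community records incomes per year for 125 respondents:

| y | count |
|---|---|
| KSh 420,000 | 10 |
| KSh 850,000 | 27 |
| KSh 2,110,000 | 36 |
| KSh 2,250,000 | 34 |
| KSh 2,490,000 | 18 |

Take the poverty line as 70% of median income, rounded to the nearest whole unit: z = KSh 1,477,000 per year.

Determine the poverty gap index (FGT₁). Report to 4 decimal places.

Poor units: 10×KSh 420,000, 27×KSh 850,000 (q = 37 of N = 125).
Normalized shortfalls: (1477000−420000)/1477000 = 0.7156 (×10); (1477000−850000)/1477000 = 0.4245 (×27).
Sum of shortfalls = 18.618145; P₁ averages over all N: 18.618145 / 125 = 0.1489.

0.1489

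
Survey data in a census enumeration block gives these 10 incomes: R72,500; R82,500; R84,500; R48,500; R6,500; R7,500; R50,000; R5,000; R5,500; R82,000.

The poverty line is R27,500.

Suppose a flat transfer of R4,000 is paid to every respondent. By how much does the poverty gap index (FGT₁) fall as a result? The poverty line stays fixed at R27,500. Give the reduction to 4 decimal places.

0.0582

Before: below the line — R5,000, R5,500, R6,500, R7,500; poverty gap index (FGT₁) = 0.310909.
After the R4,000 transfer: below the line — R9,000, R9,500, R10,500, R11,500; poverty gap index (FGT₁) = 0.252727.
Reduction = 0.310909 − 0.252727 = 0.0582.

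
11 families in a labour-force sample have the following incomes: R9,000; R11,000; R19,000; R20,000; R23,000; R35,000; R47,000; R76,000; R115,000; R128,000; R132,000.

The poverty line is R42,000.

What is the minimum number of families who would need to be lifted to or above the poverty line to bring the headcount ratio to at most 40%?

Currently q = 6 of N = 11 are below the line (H = 0.545).
A headcount ratio of at most 40% allows at most ⌊0.40 × 11⌋ = 4 poor families.
So at least 6 − 4 = 2 must be lifted.

2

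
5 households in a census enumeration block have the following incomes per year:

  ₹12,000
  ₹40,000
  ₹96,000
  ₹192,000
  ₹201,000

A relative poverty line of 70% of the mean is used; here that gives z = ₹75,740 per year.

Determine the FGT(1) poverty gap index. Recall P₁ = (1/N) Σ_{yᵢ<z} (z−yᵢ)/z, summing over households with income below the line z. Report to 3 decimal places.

0.263

Below z: ₹12,000, ₹40,000 (q = 2 of N = 5).
Shortfall ratios: (75740−12000)/75740 = 0.8416; (75740−40000)/75740 = 0.4719.
Σ = 1.313441. Dividing by the full population N = 5 gives P₁ = 0.263.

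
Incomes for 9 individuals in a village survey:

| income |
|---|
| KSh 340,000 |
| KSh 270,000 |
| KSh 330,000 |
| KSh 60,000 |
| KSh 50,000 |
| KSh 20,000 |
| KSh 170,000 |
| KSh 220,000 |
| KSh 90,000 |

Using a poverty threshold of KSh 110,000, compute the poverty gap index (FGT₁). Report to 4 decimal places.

Below the line: KSh 20,000, KSh 50,000, KSh 60,000, KSh 90,000 (q = 4 of N = 9).
Gap ratios (z−y)/z: (110000−20000)/110000 = 0.8182; (110000−50000)/110000 = 0.5455; (110000−60000)/110000 = 0.4545; (110000−90000)/110000 = 0.1818.
Σ = 2.000000. Dividing by the full population N = 9 gives P₁ = 0.2222.

0.2222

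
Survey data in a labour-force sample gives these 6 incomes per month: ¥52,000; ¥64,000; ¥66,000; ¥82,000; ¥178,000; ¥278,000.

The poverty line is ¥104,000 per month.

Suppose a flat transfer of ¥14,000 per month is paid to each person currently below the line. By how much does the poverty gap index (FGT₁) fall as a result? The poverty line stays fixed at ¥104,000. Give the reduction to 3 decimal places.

Before: below the line — ¥52,000, ¥64,000, ¥66,000, ¥82,000; poverty gap index (FGT₁) = 0.24359.
After the ¥14,000 transfer: below the line — ¥66,000, ¥78,000, ¥80,000, ¥96,000; poverty gap index (FGT₁) = 0.15385.
Reduction = 0.24359 − 0.15385 = 0.090.

0.090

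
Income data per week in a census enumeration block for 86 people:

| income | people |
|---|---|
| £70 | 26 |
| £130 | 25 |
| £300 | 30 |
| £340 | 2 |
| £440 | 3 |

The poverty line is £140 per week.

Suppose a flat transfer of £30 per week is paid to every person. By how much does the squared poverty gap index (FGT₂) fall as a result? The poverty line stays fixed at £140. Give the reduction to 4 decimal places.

Before: below the line — 26×£70, 25×£130; squared poverty gap index (FGT₂) = 0.077065.
After the £30 transfer: below the line — 26×£100; squared poverty gap index (FGT₂) = 0.024680.
Reduction = 0.077065 − 0.024680 = 0.0524.

0.0524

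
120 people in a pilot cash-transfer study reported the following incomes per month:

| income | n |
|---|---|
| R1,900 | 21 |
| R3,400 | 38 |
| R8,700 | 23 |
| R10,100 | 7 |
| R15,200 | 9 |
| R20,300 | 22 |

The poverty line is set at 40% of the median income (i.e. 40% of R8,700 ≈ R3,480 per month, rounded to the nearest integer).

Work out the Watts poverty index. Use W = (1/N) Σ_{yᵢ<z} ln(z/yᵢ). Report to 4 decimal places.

Incomes under z: 21×R1,900, 38×R3,400 (q = 59 of N = 120).
ln(z/y) terms: ln(3480/1900) = 0.6052 (×21); ln(3480/3400) = 0.0233 (×38).
W = 13.592507 / 120 = 0.1133.

0.1133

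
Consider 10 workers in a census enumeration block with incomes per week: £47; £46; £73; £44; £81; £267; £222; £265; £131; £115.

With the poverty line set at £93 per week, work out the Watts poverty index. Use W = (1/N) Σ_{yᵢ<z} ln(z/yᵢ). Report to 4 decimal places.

Below z: £44, £46, £47, £73, £81 (q = 5 of N = 10).
ln(z/y) terms: ln(93/44) = 0.7484; ln(93/46) = 0.7040; ln(93/47) = 0.6825; ln(93/73) = 0.2421; ln(93/81) = 0.1382.
W = 2.515110 / 10 = 0.2515.

0.2515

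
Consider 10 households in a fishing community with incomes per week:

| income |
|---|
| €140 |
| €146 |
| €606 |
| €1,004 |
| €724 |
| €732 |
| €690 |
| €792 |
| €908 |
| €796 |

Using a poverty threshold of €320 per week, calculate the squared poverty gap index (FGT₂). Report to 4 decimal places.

Incomes under z: €140, €146 (q = 2 of N = 10).
Normalized shortfalls: (320−140)/320 = 0.5625; (320−146)/320 = 0.5437.
Squared: 0.3164; 0.2957.
Sum = 0.612070; P₂ = 0.612070 / 10 = 0.0612.

0.0612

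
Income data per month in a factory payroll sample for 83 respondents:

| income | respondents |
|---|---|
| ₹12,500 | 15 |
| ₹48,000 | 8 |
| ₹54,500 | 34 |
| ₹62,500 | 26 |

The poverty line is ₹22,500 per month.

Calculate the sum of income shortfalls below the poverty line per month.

₹150,000

Below the line: 15×₹12,500 (q = 15 of N = 83).
Individual gaps: 15×(22500−12500) = 150000.
Aggregate gap = ₹150,000.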